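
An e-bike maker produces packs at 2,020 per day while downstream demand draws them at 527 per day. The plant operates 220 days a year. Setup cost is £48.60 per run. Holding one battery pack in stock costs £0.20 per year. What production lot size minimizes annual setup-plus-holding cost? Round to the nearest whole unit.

Annual demand D = 527 × 220 = 115,940.
Production build-up factor (1 − d/p) = 1 − 527/2,020 = 0.7391.
Q* = √(2DS / (H(1 − d/p))) = √(2 × 115,940 × 48.6 / (0.2 × 0.7391)).
= √(11,269,368 / 0.1478) ≈ 8731.333.

Q* ≈ 8,731 packs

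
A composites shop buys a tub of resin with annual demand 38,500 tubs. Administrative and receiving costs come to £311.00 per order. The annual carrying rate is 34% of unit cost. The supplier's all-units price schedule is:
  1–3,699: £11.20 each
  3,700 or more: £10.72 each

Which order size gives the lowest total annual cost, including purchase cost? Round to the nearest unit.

Holding cost per unit per year at price C is H = 0.34·C.
For each price level, check whether its EOQ is feasible; otherwise the best quantity at that price is the breakpoint.
EOQ at £11.20 = 2507.7 (feasible in tier 1): TC = 38,500×£11.20 + (38,500/2507.7)×311 + (2507.7/2)×0.34×£11.20 = £440,749.35.
EOQ at £10.72 = 2563.2 < 3700, so use break Q=3700: TC = 38,500×£10.72 + (38,500/3700.0)×311 + (3700.0/2)×0.34×£10.72 = £422,698.96.
Lowest total cost is £422,698.96 at Q = 3700.0.

Q* ≈ 3,700 tubs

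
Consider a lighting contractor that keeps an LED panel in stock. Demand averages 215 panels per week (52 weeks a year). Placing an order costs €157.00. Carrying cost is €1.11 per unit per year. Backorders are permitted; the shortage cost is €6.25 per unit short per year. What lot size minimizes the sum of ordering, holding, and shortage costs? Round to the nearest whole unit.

Q* ≈ 1,930 panels

Annual demand D = 215 × 52 = 11,180.
With planned backorders, Q* = √(2DS/H) · √((H+B)/B).
√(2DS/H) = √(2 × 11,180 × 157 / 1.11) = 1778.379.
√((H+B)/B) = √((1.11+6.25)/6.25) = 1.0852.
Q* ≈ 1929.848.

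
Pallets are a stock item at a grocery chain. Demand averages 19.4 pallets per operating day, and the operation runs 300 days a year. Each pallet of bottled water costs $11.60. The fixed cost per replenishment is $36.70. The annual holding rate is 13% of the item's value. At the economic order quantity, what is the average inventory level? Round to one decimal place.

Annual demand D = 19.4 × 300 = 5,820.
Holding cost H = 0.13 × $11.60 = $1.5080 per unit per year.
The optimal lot size = √(2DS/H) = √(2 × 5,820 × 36.7 / 1.508) ≈ 532.24.
Average inventory = Q*/2 ≈ 532.24 / 2 = 266.121.

Average inventory ≈ 266.1 pallets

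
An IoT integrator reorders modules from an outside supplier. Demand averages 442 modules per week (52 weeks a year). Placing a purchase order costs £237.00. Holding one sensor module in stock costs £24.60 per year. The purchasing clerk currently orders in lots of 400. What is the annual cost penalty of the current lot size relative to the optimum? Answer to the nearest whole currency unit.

Extra cost ≈ £2,167 per year

Annual demand D = 442 × 52 = 22,984.
EOQ = √(2DS/H) = √(2 × 22,984 × 237 / 24.6) ≈ 665.48.
Cost at Q* = (D/Q*)S + (Q*/2)H = √(2DSH) ≈ £16,370.79.
Cost at Q = 400: (22,984/400)×237 + (400/2)×24.6 = £13,618.02 + £4,920.00 = £18,538.02.
Excess = £18,538.02 − £16,370.79 = £2,167.23.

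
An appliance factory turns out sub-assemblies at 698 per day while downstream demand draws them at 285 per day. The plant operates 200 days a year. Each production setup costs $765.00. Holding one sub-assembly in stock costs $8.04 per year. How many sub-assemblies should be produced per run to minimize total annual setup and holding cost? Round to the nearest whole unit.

Annual demand D = 285 × 200 = 57,000.
Production build-up factor (1 − d/p) = 1 − 285/698 = 0.5917.
Q* = √(2DS / (H(1 − d/p))) = √(2 × 57,000 × 765 / (8.04 × 0.5917)).
= √(87,210,000 / 4.7572) ≈ 4281.617.

Q* ≈ 4,282 sub-assemblies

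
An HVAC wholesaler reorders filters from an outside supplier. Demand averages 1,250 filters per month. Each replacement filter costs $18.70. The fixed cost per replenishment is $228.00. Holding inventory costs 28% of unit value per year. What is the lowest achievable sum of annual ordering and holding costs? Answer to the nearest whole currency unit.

TC* ≈ $5,984

Annual demand D = 1,250 × 12 = 15,000.
Holding cost H = 0.28 × $18.70 = $5.2360 per unit per year.
The optimal lot size = √(2DS/H) = √(2 × 15,000 × 228 / 5.236) ≈ 1142.95.
At Q*, ordering cost (D/Q*)S equals holding cost (Q*/2)H, each = √(DSH/2).
Minimum total = √(2DSH) = √(2 × 15,000 × 228 × 5.236) ≈ 5984.500.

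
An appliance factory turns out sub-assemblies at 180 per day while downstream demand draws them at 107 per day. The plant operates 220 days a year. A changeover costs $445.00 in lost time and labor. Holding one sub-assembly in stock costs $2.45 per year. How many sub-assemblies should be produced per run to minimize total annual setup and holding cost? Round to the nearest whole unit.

Annual demand D = 107 × 220 = 23,540.
Production build-up factor (1 − d/p) = 1 − 107/180 = 0.4056.
Q* = √(2DS / (H(1 − d/p))) = √(2 × 23,540 × 445 / (2.45 × 0.4056)).
= √(20,950,600 / 0.9936) ≈ 4591.875.

Q* ≈ 4,592 sub-assemblies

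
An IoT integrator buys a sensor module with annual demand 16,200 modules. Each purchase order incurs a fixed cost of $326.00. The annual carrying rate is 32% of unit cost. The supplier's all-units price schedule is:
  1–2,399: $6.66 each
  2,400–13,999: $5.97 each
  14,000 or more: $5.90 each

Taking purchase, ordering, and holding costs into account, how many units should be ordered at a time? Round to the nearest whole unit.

Q* ≈ 2,400 modules

Holding cost per unit per year at price C is H = 0.32·C.
For each price level, check whether its EOQ is feasible; otherwise the best quantity at that price is the breakpoint.
EOQ at $6.66 = 2226.2 (feasible in tier 1): TC = 16,200×$6.66 + (16,200/2226.2)×326 + (2226.2/2)×0.32×$6.66 = $112,636.53.
EOQ at $5.97 = 2351.4 < 2400, so use break Q=2400: TC = 16,200×$5.97 + (16,200/2400.0)×326 + (2400.0/2)×0.32×$5.97 = $101,206.98.
EOQ at $5.90 = 2365.3 < 14000, so use break Q=14000: TC = 16,200×$5.90 + (16,200/14000.0)×326 + (14000.0/2)×0.32×$5.90 = $109,173.23.
Lowest total cost is $101,206.98 at Q = 2400.0.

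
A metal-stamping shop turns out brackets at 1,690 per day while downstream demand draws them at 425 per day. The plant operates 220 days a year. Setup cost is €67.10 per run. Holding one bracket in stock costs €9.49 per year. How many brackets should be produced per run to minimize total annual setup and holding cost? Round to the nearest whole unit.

Q* ≈ 1,329 brackets

Annual demand D = 425 × 220 = 93,500.
Production build-up factor (1 − d/p) = 1 − 425/1,690 = 0.7485.
Q* = √(2DS / (H(1 − d/p))) = √(2 × 93,500 × 67.1 / (9.49 × 0.7485)).
= √(12,547,700 / 7.1035) ≈ 1329.068.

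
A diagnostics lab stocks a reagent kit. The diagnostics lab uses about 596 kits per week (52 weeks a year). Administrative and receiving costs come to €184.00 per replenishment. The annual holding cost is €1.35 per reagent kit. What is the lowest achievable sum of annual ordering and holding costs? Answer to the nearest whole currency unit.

Annual demand D = 596 × 52 = 30,992.
EOQ = √(2DS/H) = √(2 × 30,992 × 184 / 1.35) ≈ 2906.58.
At the optimum the two cost components are equal, so total cost = 2·(Q*/2)H = Q*·H.
Minimum total = √(2DSH) = √(2 × 30,992 × 184 × 1.35) ≈ 3923.879.

TC* ≈ €3,924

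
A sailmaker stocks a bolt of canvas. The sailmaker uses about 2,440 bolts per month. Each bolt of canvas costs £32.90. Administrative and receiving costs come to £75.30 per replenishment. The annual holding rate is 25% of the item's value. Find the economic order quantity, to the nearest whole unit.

Annual demand D = 2,440 × 12 = 29,280.
Holding cost H = 0.25 × £32.90 = £8.2250 per unit per year.
EOQ = √(2DS / H) = √(2 × 29,280 × 75.3 / 8.225).
= √(4,409,568 / 8.225) = √536,117.69 ≈ 732.201.

Q* ≈ 732 bolts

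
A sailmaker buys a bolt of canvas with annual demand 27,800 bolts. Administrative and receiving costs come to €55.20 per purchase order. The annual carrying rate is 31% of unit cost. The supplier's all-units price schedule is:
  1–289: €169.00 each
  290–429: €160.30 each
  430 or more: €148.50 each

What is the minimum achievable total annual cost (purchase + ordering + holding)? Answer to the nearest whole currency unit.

TC* ≈ €4,141,766

Holding cost per unit per year at price C is H = 0.31·C.
Candidates are each tier's EOQ (if it falls in that tier) and each price-break quantity.
EOQ at €169.00 = 242.0 (feasible in tier 1): TC = 27,800×€169.00 + (27,800/242.0)×55.2 + (242.0/2)×0.31×€169.00 = €4,710,880.35.
EOQ at €160.30 = 248.5 < 290, so use break Q=290: TC = 27,800×€160.30 + (27,800/290.0)×55.2 + (290.0/2)×0.31×€160.30 = €4,468,837.07.
EOQ at €148.50 = 258.2 < 430, so use break Q=430: TC = 27,800×€148.50 + (27,800/430.0)×55.2 + (430.0/2)×0.31×€148.50 = €4,141,766.27.
Lowest total cost among the candidates is at Q = 430.0.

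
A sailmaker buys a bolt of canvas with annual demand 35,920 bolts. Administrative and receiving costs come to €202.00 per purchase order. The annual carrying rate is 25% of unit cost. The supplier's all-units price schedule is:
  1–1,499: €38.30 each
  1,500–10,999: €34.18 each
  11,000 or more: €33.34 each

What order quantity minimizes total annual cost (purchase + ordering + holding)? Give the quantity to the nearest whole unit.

Q* ≈ 1,500 bolts

Holding cost per unit per year at price C is H = 0.25·C.
Evaluate total cost at each tier's feasible EOQ or, if the EOQ is below the tier, at the tier's minimum quantity.
EOQ at €38.30 = 1231.1 (feasible in tier 1): TC = 35,920×€38.30 + (35,920/1231.1)×202 + (1231.1/2)×0.25×€38.30 = €1,387,523.68.
EOQ at €34.18 = 1303.2 < 1500, so use break Q=1500: TC = 35,920×€34.18 + (35,920/1500.0)×202 + (1500.0/2)×0.25×€34.18 = €1,238,991.58.
EOQ at €33.34 = 1319.5 < 11000, so use break Q=11000: TC = 35,920×€33.34 + (35,920/11000.0)×202 + (11000.0/2)×0.25×€33.34 = €1,244,074.92.
Lowest total cost is €1,238,991.58 at Q = 1500.0.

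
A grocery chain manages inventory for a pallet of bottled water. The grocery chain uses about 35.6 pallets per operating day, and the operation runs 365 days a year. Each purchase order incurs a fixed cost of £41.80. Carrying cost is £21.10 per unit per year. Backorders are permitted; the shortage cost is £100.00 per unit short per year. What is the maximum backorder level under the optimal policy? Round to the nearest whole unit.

Annual demand D = 35.6 × 365 = 12,994.
With planned backorders, Q* = √(2DS/H) · √((H+B)/B).
√(2DS/H) = √(2 × 12,994 × 41.8 / 21.1) = 226.899.
√((H+B)/B) = √((21.1+100)/100) = 1.1005.
Q* ≈ 249.692.
S* = Q* · H/(H+B) = 249.692 × 21.1/121.1 ≈ 43.505.

S* ≈ 44 pallets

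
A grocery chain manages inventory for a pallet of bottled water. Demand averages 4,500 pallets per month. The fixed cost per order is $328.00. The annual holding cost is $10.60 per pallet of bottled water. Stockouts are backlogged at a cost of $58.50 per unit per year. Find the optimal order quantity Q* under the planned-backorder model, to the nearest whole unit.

Annual demand D = 4,500 × 12 = 54,000.
With planned backorders, Q* = √(2DS/H) · √((H+B)/B).
√(2DS/H) = √(2 × 54,000 × 328 / 10.6) = 1828.083.
√((H+B)/B) = √((10.6+58.5)/58.5) = 1.0868.
Q* ≈ 1986.813.

Q* ≈ 1,987 pallets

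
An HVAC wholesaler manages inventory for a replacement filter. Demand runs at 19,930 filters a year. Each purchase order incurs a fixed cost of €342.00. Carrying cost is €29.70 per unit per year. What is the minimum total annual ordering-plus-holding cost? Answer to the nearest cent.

The optimal lot size = √(2DS/H) = √(2 × 19,930 × 342 / 29.7) ≈ 677.49.
At Q*, ordering cost (D/Q*)S equals holding cost (Q*/2)H, each = √(DSH/2).
Minimum total = √(2DSH) = √(2 × 19,930 × 342 × 29.7) ≈ 20121.480.

TC* ≈ €20,121.48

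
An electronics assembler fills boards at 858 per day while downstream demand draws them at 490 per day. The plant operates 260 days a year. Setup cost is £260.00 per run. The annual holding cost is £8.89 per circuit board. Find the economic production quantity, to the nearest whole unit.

Annual demand D = 490 × 260 = 127,400.
Production build-up factor (1 − d/p) = 1 − 490/858 = 0.4289.
Q* = √(2DS / (H(1 − d/p))) = √(2 × 127,400 × 260 / (8.89 × 0.4289)).
= √(66,248,000 / 3.813) ≈ 4168.264.

Q* ≈ 4,168 boards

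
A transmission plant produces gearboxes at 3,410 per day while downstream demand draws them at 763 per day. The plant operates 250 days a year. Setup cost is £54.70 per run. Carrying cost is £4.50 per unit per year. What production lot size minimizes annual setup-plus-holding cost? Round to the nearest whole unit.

Q* ≈ 2,444 gearboxes

Annual demand D = 763 × 250 = 190,750.
Production build-up factor (1 − d/p) = 1 − 763/3,410 = 0.7762.
Q* = √(2DS / (H(1 − d/p))) = √(2 × 190,750 × 54.7 / (4.5 × 0.7762)).
= √(20,868,050 / 3.4931) ≈ 2444.190.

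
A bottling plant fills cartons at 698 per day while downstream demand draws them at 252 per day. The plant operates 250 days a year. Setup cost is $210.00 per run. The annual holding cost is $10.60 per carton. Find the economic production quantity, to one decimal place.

Annual demand D = 252 × 250 = 63,000.
Production build-up factor (1 − d/p) = 1 − 252/698 = 0.6390.
Q* = √(2DS / (H(1 − d/p))) = √(2 × 63,000 × 210 / (10.6 × 0.6390)).
= √(26,460,000 / 6.7731) ≈ 1976.525.

Q* ≈ 1,976.5 cartons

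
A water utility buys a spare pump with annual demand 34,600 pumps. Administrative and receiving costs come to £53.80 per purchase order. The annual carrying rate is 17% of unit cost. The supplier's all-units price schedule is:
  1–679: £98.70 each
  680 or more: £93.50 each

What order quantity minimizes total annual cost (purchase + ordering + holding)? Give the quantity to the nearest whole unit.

Q* ≈ 680 pumps

Holding cost per unit per year at price C is H = 0.17·C.
For each price level, check whether its EOQ is feasible; otherwise the best quantity at that price is the breakpoint.
EOQ at £98.70 = 471.0 (feasible in tier 1): TC = 34,600×£98.70 + (34,600/471.0)×53.8 + (471.0/2)×0.17×£98.70 = £3,422,923.64.
EOQ at £93.50 = 484.0 < 680, so use break Q=680: TC = 34,600×£93.50 + (34,600/680.0)×53.8 + (680.0/2)×0.17×£93.50 = £3,243,241.77.
Lowest total cost is £3,243,241.77 at Q = 680.0.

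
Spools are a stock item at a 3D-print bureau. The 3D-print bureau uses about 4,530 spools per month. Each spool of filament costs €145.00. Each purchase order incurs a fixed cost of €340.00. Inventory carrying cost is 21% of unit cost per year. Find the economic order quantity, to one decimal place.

Q* ≈ 1,101.8 spools

Annual demand D = 4,530 × 12 = 54,360.
Holding cost H = 0.21 × €145.00 = €30.4500 per unit per year.
EOQ = √(2DS / H) = √(2 × 54,360 × 340 / 30.45).
= √(36,964,800 / 30.45) = √1,213,950.7389 ≈ 1101.794.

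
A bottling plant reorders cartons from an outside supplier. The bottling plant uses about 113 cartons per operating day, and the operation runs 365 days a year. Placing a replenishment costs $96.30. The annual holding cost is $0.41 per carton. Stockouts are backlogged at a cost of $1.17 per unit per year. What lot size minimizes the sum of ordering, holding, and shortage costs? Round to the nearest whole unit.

Q* ≈ 5,115 cartons

Annual demand D = 113 × 365 = 41,245.
With planned backorders, Q* = √(2DS/H) · √((H+B)/B).
√(2DS/H) = √(2 × 41,245 × 96.3 / 0.41) = 4401.714.
√((H+B)/B) = √((0.41+1.17)/1.17) = 1.1621.
Q* ≈ 5115.139.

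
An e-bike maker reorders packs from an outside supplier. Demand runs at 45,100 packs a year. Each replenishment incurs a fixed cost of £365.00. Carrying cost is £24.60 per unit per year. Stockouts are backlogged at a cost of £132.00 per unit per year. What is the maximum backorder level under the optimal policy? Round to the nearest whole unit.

S* ≈ 198 packs

With planned backorders, Q* = √(2DS/H) · √((H+B)/B).
√(2DS/H) = √(2 × 45,100 × 365 / 24.6) = 1156.864.
√((H+B)/B) = √((24.6+132)/132) = 1.0892.
Q* ≈ 1260.060.
S* = Q* · H/(H+B) = 1260.060 × 24.6/156.6 ≈ 197.940.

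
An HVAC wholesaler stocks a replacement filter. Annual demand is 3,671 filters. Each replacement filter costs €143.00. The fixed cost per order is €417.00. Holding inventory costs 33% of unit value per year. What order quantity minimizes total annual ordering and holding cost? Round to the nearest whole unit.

Holding cost H = 0.33 × €143.00 = €47.1900 per unit per year.
EOQ = √(2DS / H) = √(2 × 3,671 × 417 / 47.19).
= √(3,061,614 / 47.19) = √64,878.4488 ≈ 254.712.

Q* ≈ 255 filters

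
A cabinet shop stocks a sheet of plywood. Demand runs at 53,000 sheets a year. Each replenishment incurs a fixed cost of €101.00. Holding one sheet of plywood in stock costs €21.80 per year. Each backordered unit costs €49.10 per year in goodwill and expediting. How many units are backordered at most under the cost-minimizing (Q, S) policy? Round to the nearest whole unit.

With planned backorders, Q* = √(2DS/H) · √((H+B)/B).
√(2DS/H) = √(2 × 53,000 × 101 / 21.8) = 700.786.
√((H+B)/B) = √((21.8+49.1)/49.1) = 1.2017.
Q* ≈ 842.108.
S* = Q* · H/(H+B) = 842.108 × 21.8/70.9 ≈ 258.927.

S* ≈ 259 sheets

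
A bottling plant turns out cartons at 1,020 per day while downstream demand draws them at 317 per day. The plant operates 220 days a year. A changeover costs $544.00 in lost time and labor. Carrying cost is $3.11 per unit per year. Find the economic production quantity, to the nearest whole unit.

Annual demand D = 317 × 220 = 69,740.
Production build-up factor (1 − d/p) = 1 − 317/1,020 = 0.6892.
Q* = √(2DS / (H(1 − d/p))) = √(2 × 69,740 × 544 / (3.11 × 0.6892)).
= √(75,877,120 / 2.1435) ≈ 5949.735.

Q* ≈ 5,950 cartons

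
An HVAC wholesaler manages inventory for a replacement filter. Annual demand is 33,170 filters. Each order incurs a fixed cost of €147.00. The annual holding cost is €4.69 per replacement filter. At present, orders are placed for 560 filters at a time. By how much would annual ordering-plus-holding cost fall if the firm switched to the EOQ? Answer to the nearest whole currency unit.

Extra cost ≈ €3,257 per year

EOQ = √(2DS/H) = √(2 × 33,170 × 147 / 4.69) ≈ 1441.98.
Cost at Q* = (D/Q*)S + (Q*/2)H = √(2DSH) ≈ €6,762.90.
Cost at Q = 560: (33,170/560)×147 + (560/2)×4.69 = €8,707.12 + €1,313.20 = €10,020.33.
Excess = €10,020.33 − €6,762.90 = €3,257.43.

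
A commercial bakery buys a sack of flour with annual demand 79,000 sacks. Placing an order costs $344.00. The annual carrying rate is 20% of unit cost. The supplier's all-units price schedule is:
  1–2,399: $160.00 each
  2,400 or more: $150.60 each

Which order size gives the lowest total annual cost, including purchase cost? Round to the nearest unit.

Q* ≈ 2,400 sacks

Holding cost per unit per year at price C is H = 0.20·C.
For each price level, check whether its EOQ is feasible; otherwise the best quantity at that price is the breakpoint.
EOQ at $160.00 = 1303.3 (feasible in tier 1): TC = 79,000×$160.00 + (79,000/1303.3)×344 + (1303.3/2)×0.20×$160.00 = $12,681,704.48.
EOQ at $150.60 = 1343.3 < 2400, so use break Q=2400: TC = 79,000×$150.60 + (79,000/2400.0)×344 + (2400.0/2)×0.20×$150.60 = $11,944,867.33.
Lowest total cost is $11,944,867.33 at Q = 2400.0.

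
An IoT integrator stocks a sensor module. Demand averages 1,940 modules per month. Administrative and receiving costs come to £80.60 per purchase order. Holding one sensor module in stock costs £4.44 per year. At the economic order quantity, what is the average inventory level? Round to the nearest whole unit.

Annual demand D = 1,940 × 12 = 23,280.
The optimal lot size = √(2DS/H) = √(2 × 23,280 × 80.6 / 4.44) ≈ 919.35.
Average inventory = Q*/2 ≈ 919.35 / 2 = 459.677.

Average inventory ≈ 460 modules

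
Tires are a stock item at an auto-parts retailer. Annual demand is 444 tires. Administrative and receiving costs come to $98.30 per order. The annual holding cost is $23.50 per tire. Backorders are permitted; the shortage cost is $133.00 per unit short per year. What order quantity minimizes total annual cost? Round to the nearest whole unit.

With planned backorders, Q* = √(2DS/H) · √((H+B)/B).
√(2DS/H) = √(2 × 444 × 98.3 / 23.5) = 60.947.
√((H+B)/B) = √((23.5+133)/133) = 1.0848.
Q* ≈ 66.112.

Q* ≈ 66 tires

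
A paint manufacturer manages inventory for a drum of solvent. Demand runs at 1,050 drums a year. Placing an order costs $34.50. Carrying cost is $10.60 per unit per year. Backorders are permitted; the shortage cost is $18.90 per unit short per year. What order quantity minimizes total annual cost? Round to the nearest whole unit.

Q* ≈ 103 drums

With planned backorders, Q* = √(2DS/H) · √((H+B)/B).
√(2DS/H) = √(2 × 1,050 × 34.5 / 10.6) = 82.673.
√((H+B)/B) = √((10.6+18.9)/18.9) = 1.2493.
Q* ≈ 103.287.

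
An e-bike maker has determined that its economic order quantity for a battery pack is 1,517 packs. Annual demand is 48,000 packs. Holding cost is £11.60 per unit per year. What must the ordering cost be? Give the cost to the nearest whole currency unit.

Squaring Q* = √(2DS/H) gives Q*² = 2DS/H.
From Q* = √(2DS/H): S = Q*²H / (2D) = 1,517² × 11.6 / (2 × 48,000) = 278.0724.

S ≈ £278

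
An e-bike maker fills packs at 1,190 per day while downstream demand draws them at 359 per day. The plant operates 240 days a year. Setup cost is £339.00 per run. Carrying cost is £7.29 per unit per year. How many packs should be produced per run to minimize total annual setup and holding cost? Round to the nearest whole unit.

Annual demand D = 359 × 240 = 86,160.
Production build-up factor (1 − d/p) = 1 − 359/1,190 = 0.6983.
Q* = √(2DS / (H(1 − d/p))) = √(2 × 86,160 × 339 / (7.29 × 0.6983)).
= √(58,416,480 / 5.0907) ≈ 3387.481.

Q* ≈ 3,387 packs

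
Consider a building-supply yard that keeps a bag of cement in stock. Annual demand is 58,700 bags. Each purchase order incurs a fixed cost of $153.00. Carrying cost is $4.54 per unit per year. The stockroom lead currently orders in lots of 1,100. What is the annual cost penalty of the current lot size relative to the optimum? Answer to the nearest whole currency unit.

Extra cost ≈ $1,631 per year

EOQ = √(2DS/H) = √(2 × 58,700 × 153 / 4.54) ≈ 1989.08.
Cost at Q* = (D/Q*)S + (Q*/2)H = √(2DSH) ≈ $9,030.41.
Cost at Q = 1,100: (58,700/1,100)×153 + (1,100/2)×4.54 = $8,164.64 + $2,497.00 = $10,661.64.
Excess = $10,661.64 − $9,030.41 = $1,631.22.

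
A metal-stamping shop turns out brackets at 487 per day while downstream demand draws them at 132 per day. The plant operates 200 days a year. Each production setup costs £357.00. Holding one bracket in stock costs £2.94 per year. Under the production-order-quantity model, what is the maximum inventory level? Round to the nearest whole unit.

I_max ≈ 2,162 brackets

Annual demand D = 132 × 200 = 26,400.
Production build-up factor (1 − d/p) = 1 − 132/487 = 0.7290.
Q* = √(2DS / (H(1 − d/p))) = √(2 × 26,400 × 357 / (2.94 × 0.7290)).
= √(18,849,600 / 2.1431) ≈ 2965.703.
Maximum inventory = Q*(1 − d/p) = 2965.703 × 0.7290 ≈ 2161.858.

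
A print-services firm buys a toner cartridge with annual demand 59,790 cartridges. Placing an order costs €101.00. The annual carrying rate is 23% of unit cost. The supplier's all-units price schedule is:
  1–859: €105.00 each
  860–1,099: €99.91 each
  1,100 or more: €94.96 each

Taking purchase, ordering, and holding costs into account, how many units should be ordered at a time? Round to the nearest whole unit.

Q* ≈ 1,100 cartridges

Holding cost per unit per year at price C is H = 0.23·C.
For each price level, check whether its EOQ is feasible; otherwise the best quantity at that price is the breakpoint.
EOQ at €105.00 = 707.2 (feasible in tier 1): TC = 59,790×€105.00 + (59,790/707.2)×101 + (707.2/2)×0.23×€105.00 = €6,295,028.45.
EOQ at €99.91 = 725.0 < 860, so use break Q=860: TC = 59,790×€99.91 + (59,790/860.0)×101 + (860.0/2)×0.23×€99.91 = €5,990,521.85.
EOQ at €94.96 = 743.6 < 1100, so use break Q=1100: TC = 59,790×€94.96 + (59,790/1100.0)×101 + (1100.0/2)×0.23×€94.96 = €5,695,160.65.
Lowest total cost is €5,695,160.65 at Q = 1100.0.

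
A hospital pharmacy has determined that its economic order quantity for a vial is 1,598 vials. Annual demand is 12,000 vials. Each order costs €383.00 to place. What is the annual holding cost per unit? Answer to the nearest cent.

Invert the EOQ relation Q*² = 2DS/H.
From Q* = √(2DS/H): H = 2DS / Q*² = 2 × 12,000 × 383 / 1,598² = 3.5996.

H ≈ €3.60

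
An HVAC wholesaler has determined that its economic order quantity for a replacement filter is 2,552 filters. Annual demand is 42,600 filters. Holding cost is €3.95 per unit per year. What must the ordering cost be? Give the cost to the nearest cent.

The basic EOQ model gives Q* = √(2DS/H); rearrange for the unknown.
From Q* = √(2DS/H): S = Q*²H / (2D) = 2,552² × 3.95 / (2 × 42,600) = 301.9387.

S ≈ €301.94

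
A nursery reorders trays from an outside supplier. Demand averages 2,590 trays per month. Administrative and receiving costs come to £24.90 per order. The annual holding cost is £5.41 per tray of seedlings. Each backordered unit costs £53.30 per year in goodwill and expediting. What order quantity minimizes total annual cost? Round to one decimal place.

Q* ≈ 561.4 trays

Annual demand D = 2,590 × 12 = 31,080.
With planned backorders, Q* = √(2DS/H) · √((H+B)/B).
√(2DS/H) = √(2 × 31,080 × 24.9 / 5.41) = 534.880.
√((H+B)/B) = √((5.41+53.3)/53.3) = 1.0495.
Q* ≈ 561.370.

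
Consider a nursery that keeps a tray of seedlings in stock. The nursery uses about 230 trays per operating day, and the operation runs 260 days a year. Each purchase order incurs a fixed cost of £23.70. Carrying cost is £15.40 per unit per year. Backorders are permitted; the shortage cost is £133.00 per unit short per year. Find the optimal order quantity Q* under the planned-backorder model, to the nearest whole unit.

Q* ≈ 453 trays

Annual demand D = 230 × 260 = 59,800.
With planned backorders, Q* = √(2DS/H) · √((H+B)/B).
√(2DS/H) = √(2 × 59,800 × 23.7 / 15.4) = 429.022.
√((H+B)/B) = √((15.4+133)/133) = 1.0563.
Q* ≈ 453.180.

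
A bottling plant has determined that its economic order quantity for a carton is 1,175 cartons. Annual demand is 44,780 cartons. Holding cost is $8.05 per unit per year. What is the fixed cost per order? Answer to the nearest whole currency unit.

S ≈ $124

Squaring Q* = √(2DS/H) gives Q*² = 2DS/H.
From Q* = √(2DS/H): S = Q*²H / (2D) = 1,175² × 8.05 / (2 × 44,780) = 124.0959.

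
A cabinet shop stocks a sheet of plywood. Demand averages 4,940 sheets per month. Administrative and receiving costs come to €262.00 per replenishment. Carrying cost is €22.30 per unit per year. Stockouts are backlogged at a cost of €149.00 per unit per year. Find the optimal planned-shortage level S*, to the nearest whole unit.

S* ≈ 165 sheets

Annual demand D = 4,940 × 12 = 59,280.
With planned backorders, Q* = √(2DS/H) · √((H+B)/B).
√(2DS/H) = √(2 × 59,280 × 262 / 22.3) = 1180.232.
√((H+B)/B) = √((22.3+149)/149) = 1.0722.
Q* ≈ 1265.473.
S* = Q* · H/(H+B) = 1265.473 × 22.3/171.3 ≈ 164.740.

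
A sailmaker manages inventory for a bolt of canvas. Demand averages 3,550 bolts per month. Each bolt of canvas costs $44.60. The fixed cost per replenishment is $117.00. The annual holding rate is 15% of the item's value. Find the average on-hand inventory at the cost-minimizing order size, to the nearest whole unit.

Annual demand D = 3,550 × 12 = 42,600.
Holding cost H = 0.15 × $44.60 = $6.6900 per unit per year.
EOQ = √(2DS/H) = √(2 × 42,600 × 117 / 6.69) ≈ 1220.67.
Average inventory = Q*/2 ≈ 1220.67 / 2 = 610.337.

Average inventory ≈ 610 bolts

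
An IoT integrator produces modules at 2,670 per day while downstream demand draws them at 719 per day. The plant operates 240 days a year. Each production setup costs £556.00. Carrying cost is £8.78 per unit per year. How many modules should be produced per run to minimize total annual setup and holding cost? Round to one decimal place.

Annual demand D = 719 × 240 = 172,560.
Production build-up factor (1 − d/p) = 1 − 719/2,670 = 0.7307.
Q* = √(2DS / (H(1 − d/p))) = √(2 × 172,560 × 556 / (8.78 × 0.7307)).
= √(191,886,720 / 6.4156) ≈ 5468.928.

Q* ≈ 5,468.9 modules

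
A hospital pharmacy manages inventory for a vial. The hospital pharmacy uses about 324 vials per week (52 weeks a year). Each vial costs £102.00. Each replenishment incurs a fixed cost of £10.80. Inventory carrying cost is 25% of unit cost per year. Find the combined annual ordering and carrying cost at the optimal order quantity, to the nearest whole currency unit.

Annual demand D = 324 × 52 = 16,848.
Holding cost H = 0.25 × £102.00 = £25.5000 per unit per year.
EOQ = √(2DS/H) = √(2 × 16,848 × 10.8 / 25.5) ≈ 119.46.
At Q*, ordering cost (D/Q*)S equals holding cost (Q*/2)H, each = √(DSH/2).
Minimum total = √(2DSH) = √(2 × 16,848 × 10.8 × 25.5) ≈ 3046.289.

TC* ≈ £3,046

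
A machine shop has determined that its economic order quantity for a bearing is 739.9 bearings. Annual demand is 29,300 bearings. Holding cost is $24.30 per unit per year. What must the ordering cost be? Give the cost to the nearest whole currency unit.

S ≈ $227

The basic EOQ model gives Q* = √(2DS/H); rearrange for the unknown.
From Q* = √(2DS/H): S = Q*²H / (2D) = 739.9² × 24.3 / (2 × 29,300) = 227.0151.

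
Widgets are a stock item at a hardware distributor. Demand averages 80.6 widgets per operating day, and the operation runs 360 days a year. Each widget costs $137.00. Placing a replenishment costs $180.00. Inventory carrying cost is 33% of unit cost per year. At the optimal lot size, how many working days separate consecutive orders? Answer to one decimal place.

T ≈ 6.0 days

Annual demand D = 80.6 × 360 = 29,016.
Holding cost H = 0.33 × $137.00 = $45.2100 per unit per year.
EOQ = √(2DS/H) = √(2 × 29,016 × 180 / 45.21) ≈ 480.68.
Cycle time = Q*/D × 360 = 480.68 / 29,016 × 360 ≈ 5.964 days.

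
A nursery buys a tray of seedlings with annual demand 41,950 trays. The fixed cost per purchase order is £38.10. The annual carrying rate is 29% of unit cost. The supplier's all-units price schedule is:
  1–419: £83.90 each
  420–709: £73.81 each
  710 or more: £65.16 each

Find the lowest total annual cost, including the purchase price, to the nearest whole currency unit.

TC* ≈ £2,742,421

Holding cost per unit per year at price C is H = 0.29·C.
For each price level, check whether its EOQ is feasible; otherwise the best quantity at that price is the breakpoint.
EOQ at £83.90 = 362.5 (feasible in tier 1): TC = 41,950×£83.90 + (41,950/362.5)×38.1 + (362.5/2)×0.29×£83.90 = £3,528,424.08.
EOQ at £73.81 = 386.4 < 420, so use break Q=420: TC = 41,950×£73.81 + (41,950/420.0)×38.1 + (420.0/2)×0.29×£73.81 = £3,104,629.99.
EOQ at £65.16 = 411.3 < 710, so use break Q=710: TC = 41,950×£65.16 + (41,950/710.0)×38.1 + (710.0/2)×0.29×£65.16 = £2,742,421.34.
Lowest total cost among the candidates is at Q = 710.0.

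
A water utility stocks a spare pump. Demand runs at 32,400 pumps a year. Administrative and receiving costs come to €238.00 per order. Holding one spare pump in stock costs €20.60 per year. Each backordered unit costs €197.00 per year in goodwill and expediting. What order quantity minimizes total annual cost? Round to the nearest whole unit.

Q* ≈ 909 pumps

With planned backorders, Q* = √(2DS/H) · √((H+B)/B).
√(2DS/H) = √(2 × 32,400 × 238 / 20.6) = 865.252.
√((H+B)/B) = √((20.6+197)/197) = 1.0510.
Q* ≈ 909.366.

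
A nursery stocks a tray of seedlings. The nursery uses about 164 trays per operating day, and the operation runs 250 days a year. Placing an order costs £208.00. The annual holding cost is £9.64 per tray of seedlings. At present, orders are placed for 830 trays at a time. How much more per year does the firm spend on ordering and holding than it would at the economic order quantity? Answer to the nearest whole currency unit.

Extra cost ≈ £1,453 per year

Annual demand D = 164 × 250 = 41,000.
EOQ = √(2DS/H) = √(2 × 41,000 × 208 / 9.64) ≈ 1330.15.
Cost at Q* = (D/Q*)S + (Q*/2)H = √(2DSH) ≈ £12,822.63.
Cost at Q = 830: (41,000/830)×208 + (830/2)×9.64 = £10,274.70 + £4,000.60 = £14,275.30.
Excess = £14,275.30 − £12,822.63 = £1,452.67.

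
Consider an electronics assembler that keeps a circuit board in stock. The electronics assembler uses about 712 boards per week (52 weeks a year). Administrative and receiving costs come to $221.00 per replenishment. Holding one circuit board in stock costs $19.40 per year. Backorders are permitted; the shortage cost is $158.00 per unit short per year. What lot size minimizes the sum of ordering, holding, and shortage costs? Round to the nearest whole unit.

Q* ≈ 973 boards

Annual demand D = 712 × 52 = 37,024.
With planned backorders, Q* = √(2DS/H) · √((H+B)/B).
√(2DS/H) = √(2 × 37,024 × 221 / 19.4) = 918.442.
√((H+B)/B) = √((19.4+158)/158) = 1.0596.
Q* ≈ 973.196.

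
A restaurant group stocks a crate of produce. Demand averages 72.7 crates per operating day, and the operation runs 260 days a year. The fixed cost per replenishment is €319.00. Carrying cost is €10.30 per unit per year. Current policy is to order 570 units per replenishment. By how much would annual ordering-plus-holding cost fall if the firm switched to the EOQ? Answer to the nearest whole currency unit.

Extra cost ≈ €2,369 per year

Annual demand D = 72.7 × 260 = 18,902.
EOQ = √(2DS/H) = √(2 × 18,902 × 319 / 10.3) ≈ 1082.05.
Cost at Q* = (D/Q*)S + (Q*/2)H = √(2DSH) ≈ €11,145.07.
Cost at Q = 570: (18,902/570)×319 + (570/2)×10.3 = €10,578.49 + €2,935.50 = €13,513.99.
Excess = €13,513.99 − €11,145.07 = €2,368.92.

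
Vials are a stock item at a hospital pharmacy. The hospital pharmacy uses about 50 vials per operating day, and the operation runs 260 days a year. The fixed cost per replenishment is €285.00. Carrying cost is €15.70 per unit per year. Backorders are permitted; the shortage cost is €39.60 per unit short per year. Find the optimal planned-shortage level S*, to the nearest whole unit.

Annual demand D = 50 × 260 = 13,000.
With planned backorders, Q* = √(2DS/H) · √((H+B)/B).
√(2DS/H) = √(2 × 13,000 × 285 / 15.7) = 687.004.
√((H+B)/B) = √((15.7+39.6)/39.6) = 1.1817.
Q* ≈ 811.847.
S* = Q* · H/(H+B) = 811.847 × 15.7/55.3 ≈ 230.488.

S* ≈ 230 vials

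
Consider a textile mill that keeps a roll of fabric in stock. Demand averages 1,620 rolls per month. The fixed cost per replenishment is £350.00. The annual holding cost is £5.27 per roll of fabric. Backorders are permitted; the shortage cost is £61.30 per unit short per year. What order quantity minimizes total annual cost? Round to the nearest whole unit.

Annual demand D = 1,620 × 12 = 19,440.
With planned backorders, Q* = √(2DS/H) · √((H+B)/B).
√(2DS/H) = √(2 × 19,440 × 350 / 5.27) = 1606.911.
√((H+B)/B) = √((5.27+61.3)/61.3) = 1.0421.
Q* ≈ 1674.561.

Q* ≈ 1,675 rolls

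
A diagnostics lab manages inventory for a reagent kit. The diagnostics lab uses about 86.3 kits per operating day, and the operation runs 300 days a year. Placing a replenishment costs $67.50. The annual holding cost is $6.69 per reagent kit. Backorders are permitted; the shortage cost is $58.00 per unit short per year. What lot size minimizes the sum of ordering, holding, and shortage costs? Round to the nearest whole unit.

Q* ≈ 763 kits

Annual demand D = 86.3 × 300 = 25,890.
With planned backorders, Q* = √(2DS/H) · √((H+B)/B).
√(2DS/H) = √(2 × 25,890 × 67.5 / 6.69) = 722.803.
√((H+B)/B) = √((6.69+58)/58) = 1.0561.
Q* ≈ 763.351.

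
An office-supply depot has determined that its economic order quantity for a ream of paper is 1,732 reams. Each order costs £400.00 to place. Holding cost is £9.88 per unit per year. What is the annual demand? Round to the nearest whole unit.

Invert the EOQ relation Q*² = 2DS/H.
From Q* = √(2DS/H): D = Q*²H / (2S) = 1,732² × 9.88 / (2 × 400) = 37047.826.

D ≈ 37,048 reams per year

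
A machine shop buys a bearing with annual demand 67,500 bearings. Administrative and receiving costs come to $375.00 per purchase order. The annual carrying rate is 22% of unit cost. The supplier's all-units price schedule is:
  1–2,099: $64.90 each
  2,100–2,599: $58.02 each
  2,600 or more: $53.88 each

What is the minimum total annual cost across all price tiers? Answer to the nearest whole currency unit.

TC* ≈ $3,662,045

Holding cost per unit per year at price C is H = 0.22·C.
Candidates are each tier's EOQ (if it falls in that tier) and each price-break quantity.
EOQ at $64.90 = 1883.0 (feasible in tier 1): TC = 67,500×$64.90 + (67,500/1883.0)×375 + (1883.0/2)×0.22×$64.90 = $4,407,635.38.
EOQ at $58.02 = 1991.5 < 2100, so use break Q=2100: TC = 67,500×$58.02 + (67,500/2100.0)×375 + (2100.0/2)×0.22×$58.02 = $3,941,806.19.
EOQ at $53.88 = 2066.6 < 2600, so use break Q=2600: TC = 67,500×$53.88 + (67,500/2600.0)×375 + (2600.0/2)×0.22×$53.88 = $3,662,045.26.
Lowest total cost among the candidates is at Q = 2600.0.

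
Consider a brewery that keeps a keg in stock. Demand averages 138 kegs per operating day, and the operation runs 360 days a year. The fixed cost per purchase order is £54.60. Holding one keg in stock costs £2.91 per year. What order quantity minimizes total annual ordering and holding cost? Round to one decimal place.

Q* ≈ 1,365.4 kegs

Annual demand D = 138 × 360 = 49,680.
EOQ = √(2DS / H) = √(2 × 49,680 × 54.6 / 2.91).
= √(5,425,056 / 2.91) = √1,864,280.4124 ≈ 1365.387.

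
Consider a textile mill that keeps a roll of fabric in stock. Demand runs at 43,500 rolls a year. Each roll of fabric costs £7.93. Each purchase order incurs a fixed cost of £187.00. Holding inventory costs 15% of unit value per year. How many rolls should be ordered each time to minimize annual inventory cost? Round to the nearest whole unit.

Holding cost H = 0.15 × £7.93 = £1.1895 per unit per year.
EOQ = √(2DS / H) = √(2 × 43,500 × 187 / 1.1895).
= √(16,269,000 / 1.1895) = √13,677,175.2837 ≈ 3698.267.

Q* ≈ 3,698 rolls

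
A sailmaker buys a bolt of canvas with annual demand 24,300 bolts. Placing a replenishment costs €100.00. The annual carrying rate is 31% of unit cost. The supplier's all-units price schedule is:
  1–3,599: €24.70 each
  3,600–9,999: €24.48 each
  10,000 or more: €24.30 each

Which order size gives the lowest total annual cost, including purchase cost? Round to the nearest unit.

Q* ≈ 797 bolts

Holding cost per unit per year at price C is H = 0.31·C.
Evaluate total cost at each tier's feasible EOQ or, if the EOQ is below the tier, at the tier's minimum quantity.
EOQ at €24.70 = 796.7 (feasible in tier 1): TC = 24,300×€24.70 + (24,300/796.7)×100 + (796.7/2)×0.31×€24.70 = €606,310.25.
EOQ at €24.48 = 800.3 < 3600, so use break Q=3600: TC = 24,300×€24.48 + (24,300/3600.0)×100 + (3600.0/2)×0.31×€24.48 = €609,198.84.
EOQ at €24.30 = 803.2 < 10000, so use break Q=10000: TC = 24,300×€24.30 + (24,300/10000.0)×100 + (10000.0/2)×0.31×€24.30 = €628,398.00.
Lowest total cost is €606,310.25 at Q = 796.7.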